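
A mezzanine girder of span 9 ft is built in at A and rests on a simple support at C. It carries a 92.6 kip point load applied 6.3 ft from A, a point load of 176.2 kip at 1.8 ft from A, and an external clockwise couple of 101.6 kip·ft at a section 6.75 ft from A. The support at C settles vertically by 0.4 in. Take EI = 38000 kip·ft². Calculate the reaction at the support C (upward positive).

R_C = 72.71 kip

Release the roller at C. Primary structure: cantilever fixed at A.
Deflection at C on the released cantilever, summing each load's contribution:
  point load 92.6 at a = 6.3: Pa²(3L − a)/(6EI) = 12680/EI
  point load 176.2 at a = 1.8: Pa²(3L − a)/(6EI) = 2398/EI
  clockwise couple 101.6 at a = 6.75: M₀a(2L − a)/(2EI) = 3858/EI
  δ_0 = 18935/EI
Flexibility coefficient — unit upward force at C: δ_{CC} = L³/(3EI) = 243/EI.
With EI = 38000 kip·ft²: δ_0 = 0.49829 ft and δ_{CC} = 0.006395 ft/kip.
Compatibility — the beam at C must follow the support down by 0.03333 ft: δ_0 − R_C·δ_{CC} = 0.03333, so R_C = (0.49829 − 0.03333)/0.006395 = 72.71 kip.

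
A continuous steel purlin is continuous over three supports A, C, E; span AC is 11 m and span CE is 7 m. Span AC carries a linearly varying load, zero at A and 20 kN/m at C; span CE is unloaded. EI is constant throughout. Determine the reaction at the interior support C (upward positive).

Release continuity at C by inserting a hinge; the redundant is the internal moment M_C. The primary structure is two simply-supported spans AC and CE.
Discontinuity in slope at C on the released structure — sum the simple-span end rotations:
  span AC: triangular load, peak 20: w₀L³/(45EI) = 591.6/EI
  relative rotation θ_0 = (591.6 + 0)/EI = 591.6/EI
A unit hogging moment at C produces rotation L₁/(3EI) + L₂/(3EI) = 6/EI.
Slope continuity at C: θ_0 = M_C·6/EI, so M_C = 591.6/6 = 98.59 kN·m (hogging).
Span AC, ΣM about A with M_C applied at C: R_C^{AC}·11 = 806.7 + 98.59, so R_C^{AC} = 82.3 kN and R_A = 110 − 82.3 = 27.7 kN.
Span CE, ΣM about E: R_C^{CE}·7 = 0 + 98.59, so R_C^{CE} = 14.08 kN and R_E = 0 − 14.08 = -14.08 kN.
R_C = 82.3 + 14.08 = 96.38 kN.

R_C = 96.38 kN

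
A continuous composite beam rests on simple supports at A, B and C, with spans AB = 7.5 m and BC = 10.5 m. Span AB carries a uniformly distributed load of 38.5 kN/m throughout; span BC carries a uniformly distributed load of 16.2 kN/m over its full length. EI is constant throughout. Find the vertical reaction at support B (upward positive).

Release continuity at B by inserting a hinge; the redundant is the internal moment M_B. The primary structure is two simply-supported spans AB and BC.
Rotations at B on the released spans (each span's end-slope, ×1/EI):
  span AB: UDL 38.5: wL³/(24EI) = 676.8/EI
  span BC: UDL 16.2: wL³/(24EI) = 781.4/EI
  relative rotation θ_0 = (676.8 + 781.4)/EI = 1458/EI
A unit hogging moment at B produces rotation L₁/(3EI) + L₂/(3EI) = 6/EI.
Slope continuity at B: θ_0 = M_B·6/EI, so M_B = 1458/6 = 243 kN·m (hogging).
Span AB, ΣM about A with M_B applied at B: R_B^{AB}·7.5 = 1083 + 243, so R_B^{AB} = 176.8 kN and R_A = 288.8 − 176.8 = 112 kN.
Span BC, ΣM about C: R_B^{BC}·10.5 = 893 + 243, so R_B^{BC} = 108.2 kN and R_C = 170.1 − 108.2 = 61.9 kN.
R_B = 176.8 + 108.2 = 285 kN.

R_B = 285 kN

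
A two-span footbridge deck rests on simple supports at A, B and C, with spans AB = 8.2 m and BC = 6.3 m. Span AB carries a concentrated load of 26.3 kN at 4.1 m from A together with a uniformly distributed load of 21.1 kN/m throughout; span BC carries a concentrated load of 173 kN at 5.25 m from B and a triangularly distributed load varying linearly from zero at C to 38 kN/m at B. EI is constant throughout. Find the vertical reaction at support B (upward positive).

R_B = 265.9 kN

Insert a hinge at B; M_B is the redundant, and each span becomes simply supported.
Discontinuity in slope at B on the released structure — sum the simple-span end rotations:
  span AB: point load 26.3 at a = 4.1: Pab(L + a)/(6LEI) = 110.5/EI
  span AB: UDL 21.1: wL³/(24EI) = 484.7/EI
  span BC: point load 173 at a = 5.25: Pab(L + b)/(6LEI) = 185.4/EI
  span BC: triangular load, peak 38: w₀L³/(45EI) = 211.2/EI
  relative rotation θ_0 = (595.3 + 396.6)/EI = 991.9/EI
A unit hogging moment at B produces rotation L₁/(3EI) + L₂/(3EI) = 4.833/EI.
Compatibility: M_B·(L₁+L₂)/(3EI) = θ_0, giving M_B = 205.2 kN·m (hogging).
Span AB, ΣM about A with M_B applied at B: R_B^{AB}·8.2 = 817.2 + 205.2, so R_B^{AB} = 124.7 kN and R_A = 199.3 − 124.7 = 74.63 kN.
Span BC, ΣM about C: R_B^{BC}·6.3 = 684.4 + 205.2, so R_B^{BC} = 141.2 kN and R_C = 292.7 − 141.2 = 151.5 kN.
R_B = 124.7 + 141.2 = 265.9 kN.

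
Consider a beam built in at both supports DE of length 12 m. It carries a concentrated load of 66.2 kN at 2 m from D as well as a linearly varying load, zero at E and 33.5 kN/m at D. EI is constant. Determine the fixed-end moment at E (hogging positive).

M_E = 179.2 kN·m

Release both end moments; the primary structure is a simply-supported span DE with redundants M_D and M_E.
On the primary (simply-supported) span, the end slopes from the loading are:
  at D: point load 66.2 at a = 2: Pab(L + b)/(6LEI) = 404.6/EI
  at E: point load 66.2 at a = 2: Pab(L + a)/(6LEI) = 257.4/EI
  at D: triangular load, peak 33.5: w₀L³/(45EI) = 1286/EI
  at E: triangular load, peak 33.5: 7w₀L³/(360EI) = 1126/EI
  θ_D0 = 1691/EI,  θ_E0 = 1383/EI
Flexibility coefficients: a unit moment at one end gives L/(3EI) there and L/(6EI) at the far end, so f₁₁ = f₂₂ = 4/EI and f₁₂ = f₂₁ = 2/EI.
Compatibility — zero rotation at each built-in end:
  4 M_D + 2 M_E = 1691
  2 M_D + 4 M_E = 1383
Solving the pair gives M_D = 333.1 kN·m and M_E = 179.2 kN·m (hogging).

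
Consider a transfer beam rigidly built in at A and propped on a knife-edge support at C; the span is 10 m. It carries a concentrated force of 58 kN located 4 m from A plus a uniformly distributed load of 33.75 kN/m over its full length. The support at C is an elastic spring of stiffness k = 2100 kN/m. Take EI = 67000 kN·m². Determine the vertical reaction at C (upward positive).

R_C = 126.5 kN

Choose R_C as the redundant. The primary structure is the cantilever fixed at A.
Free-end deflection of the primary structure under the applied loading (downward +):
  point load 58 at a = 4: Pa²(3L − a)/(6EI) = 4021/EI
  UDL 33.75: wL⁴/(8EI) = 42188/EI
  δ_0 = 46209/EI
Tip deflection under a unit load at C: L³/(3EI) = 333.3/EI.
With EI = 67000 kN·m²: δ_0 = 0.68968 m and δ_{CC} = 0.004975 m/kN.
Compatibility — the spring shortens by R_C/k under the reaction it provides: δ_0 − R_C·δ_{CC} = R_C/k. With 1/k = 0.000476 m/kN, R_C = δ_0 / (δ_{CC} + 1/k) = 0.68968 / (0.004975 + 0.000476) = 126.5 kN.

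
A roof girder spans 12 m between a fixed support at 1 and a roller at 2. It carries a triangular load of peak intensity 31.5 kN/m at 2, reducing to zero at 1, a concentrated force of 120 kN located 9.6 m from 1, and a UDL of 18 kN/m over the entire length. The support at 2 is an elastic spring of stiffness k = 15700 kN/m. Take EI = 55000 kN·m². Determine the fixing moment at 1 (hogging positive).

Choose R_2 as the redundant. The primary structure is the cantilever fixed at 1.
Primary-structure tip deflection at 2 by superposition:
  triangular load, peak 31.5 at the free end: 11w₀L⁴/(120EI) = 59875/EI
  point load 120 at a = 9.6: Pa²(3L − a)/(6EI) = 48660/EI
  UDL 18: wL⁴/(8EI) = 46656/EI
  δ_0 = 155192/EI
Tip deflection under a unit load at 2: L³/(3EI) = 576/EI.
With EI = 55000 kN·m²: δ_0 = 2.8217 m and δ_{22} = 0.010473 m/kN.
Compatibility — the spring shortens by R_2/k under the reaction it provides: δ_0 − R_2·δ_{22} = R_2/k. With 1/k = 0.000064 m/kN, R_2 = δ_0 / (δ_{22} + 1/k) = 2.8217 / (0.010473 + 0.000064) = 267.8 kN.
Moment equilibrium about 1: M_1 = Σ(load moments about 1) − R_2·L = 3960 − 267.8×12 = 746.4 kN·m.

M_1 = 746.4 kN·m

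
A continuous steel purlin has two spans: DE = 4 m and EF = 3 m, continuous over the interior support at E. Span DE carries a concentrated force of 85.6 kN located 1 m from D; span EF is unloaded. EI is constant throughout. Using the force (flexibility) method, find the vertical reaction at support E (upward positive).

Insert a hinge at E; M_E is the redundant, and each span becomes simply supported.
Rotations at E on the released spans (each span's end-slope, ×1/EI):
  span DE: point load 85.6 at a = 1: Pab(L + a)/(6LEI) = 53.5/EI
  relative rotation θ_0 = (53.5 + 0)/EI = 53.5/EI
A unit hogging moment at E produces rotation L₁/(3EI) + L₂/(3EI) = 2.333/EI.
Slope continuity at E: θ_0 = M_E·2.333/EI, so M_E = 53.5/2.333 = 22.93 kN·m (hogging).
Span DE, ΣM about D with M_E applied at E: R_E^{DE}·4 = 85.6 + 22.93, so R_E^{DE} = 27.13 kN and R_D = 85.6 − 27.13 = 58.47 kN.
Span EF, ΣM about F: R_E^{EF}·3 = 0 + 22.93, so R_E^{EF} = 7.643 kN and R_F = 0 − 7.643 = -7.643 kN.
R_E = 27.13 + 7.643 = 34.77 kN.

R_E = 34.77 kN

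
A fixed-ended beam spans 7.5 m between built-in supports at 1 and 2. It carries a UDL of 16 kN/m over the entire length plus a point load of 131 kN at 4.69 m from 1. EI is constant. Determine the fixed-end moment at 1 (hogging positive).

Take the two fixed-end moments M_1, M_2 as redundants; the released structure is the simple span 12.
End rotations of the released simple span under the applied load (×1/EI):
  at 1: UDL 16: wL³/(24EI) = 281.2/EI
  at 2: UDL 16: wL³/(24EI) = 281.2/EI
  at 1: point load 131 at a = 4.69: Pab(L + b)/(6LEI) = 395.5/EI
  at 2: point load 131 at a = 4.69: Pab(L + a)/(6LEI) = 467.7/EI
  θ_10 = 676.8/EI,  θ_20 = 748.9/EI
Flexibility coefficients: a unit moment at one end gives L/(3EI) there and L/(6EI) at the far end, so f₁₁ = f₂₂ = 2.5/EI and f₁₂ = f₂₁ = 1.25/EI.
Compatibility — zero rotation at each built-in end:
  2.5 M_1 + 1.25 M_2 = 676.8
  1.25 M_1 + 2.5 M_2 = 748.9
Solving the pair gives M_1 = 161.2 kN·m and M_2 = 218.9 kN·m (hogging).

M_1 = 161.2 kN·m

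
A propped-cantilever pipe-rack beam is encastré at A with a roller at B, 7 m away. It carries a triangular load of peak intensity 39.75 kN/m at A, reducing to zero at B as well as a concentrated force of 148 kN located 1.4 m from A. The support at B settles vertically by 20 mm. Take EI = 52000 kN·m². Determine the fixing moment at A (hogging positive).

M_A = 342.7 kN·m

Choose R_B as the redundant. The primary structure is the cantilever fixed at A.
Free-end deflection of the primary structure under the applied loading (downward +):
  triangular load, peak 39.75 at the fixed end: w₀L⁴/(30EI) = 3181/EI
  point load 148 at a = 1.4: Pa²(3L − a)/(6EI) = 947.6/EI
  δ_0 = 4129/EI
Flexibility coefficient — unit upward force at B: δ_{BB} = L³/(3EI) = 114.3/EI.
With EI = 52000 kN·m²: δ_0 = 0.079402 m and δ_{BB} = 0.002199 m/kN.
Compatibility — the beam at B must follow the support down by 0.02 m: δ_0 − R_B·δ_{BB} = 0.02, so R_B = (0.079402 − 0.02)/0.002199 = 27.02 kN.
Moment equilibrium about A: M_A = Σ(load moments about A) − R_B·L = 531.8 − 27.02×7 = 342.7 kN·m.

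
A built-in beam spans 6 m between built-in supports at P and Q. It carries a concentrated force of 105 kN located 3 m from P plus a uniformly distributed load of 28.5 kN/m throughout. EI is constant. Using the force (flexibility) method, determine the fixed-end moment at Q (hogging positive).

Take the two fixed-end moments M_P, M_Q as redundants; the released structure is the simple span PQ.
End rotations of the released simple span under the applied load (×1/EI):
  at P: point load 105 at a = 3: Pab(L + b)/(6LEI) = 236.2/EI
  at Q: point load 105 at a = 3: Pab(L + a)/(6LEI) = 236.2/EI
  at P: UDL 28.5: wL³/(24EI) = 256.5/EI
  at Q: UDL 28.5: wL³/(24EI) = 256.5/EI
  θ_P0 = 492.8/EI,  θ_Q0 = 492.8/EI
Flexibility coefficients: a unit moment at one end gives L/(3EI) there and L/(6EI) at the far end, so f₁₁ = f₂₂ = 2/EI and f₁₂ = f₂₁ = 1/EI.
Compatibility — zero rotation at each built-in end:
  2 M_P + 1 M_Q = 492.8
  1 M_P + 2 M_Q = 492.8
Solving the pair gives M_P = 164.2 kN·m and M_Q = 164.2 kN·m (hogging).

M_Q = 164.2 kN·m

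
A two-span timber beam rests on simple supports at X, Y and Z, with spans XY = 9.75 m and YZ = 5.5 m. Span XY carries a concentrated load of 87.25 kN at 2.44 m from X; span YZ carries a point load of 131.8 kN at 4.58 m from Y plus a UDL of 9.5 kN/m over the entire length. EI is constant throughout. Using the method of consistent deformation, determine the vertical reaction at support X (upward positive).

Take M_Y as the redundant. Released structure: two simple spans XY and YZ with a hinge at Y.
End slopes at the hinge Y, treating each span as simply supported:
  span XY: point load 87.25 at a = 2.44: Pab(L + a)/(6LEI) = 324.3/EI
  span YZ: point load 131.8 at a = 4.58: Pab(L + b)/(6LEI) = 108/EI
  span YZ: UDL 9.5: wL³/(24EI) = 65.86/EI
  relative rotation θ_0 = (324.3 + 173.9)/EI = 498.2/EI
A unit hogging moment at Y produces rotation L₁/(3EI) + L₂/(3EI) = 5.083/EI.
Compatibility: M_Y·(L₁+L₂)/(3EI) = θ_0, giving M_Y = 98 kN·m (hogging).
Span XY, ΣM about X with M_Y applied at Y: R_Y^{XY}·9.75 = 212.9 + 98, so R_Y^{XY} = 31.89 kN and R_X = 87.25 − 31.89 = 55.36 kN.

R_X = 55.36 kN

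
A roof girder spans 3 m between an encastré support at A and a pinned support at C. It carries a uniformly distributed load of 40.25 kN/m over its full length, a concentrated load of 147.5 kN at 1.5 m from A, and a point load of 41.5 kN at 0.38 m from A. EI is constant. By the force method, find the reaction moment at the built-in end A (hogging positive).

Take the reaction at C as the redundant and release it; the primary structure is a cantilever fixed at A.
Downward deflection at the released point C due to the loads:
  UDL 40.25: wL⁴/(8EI) = 407.5/EI
  point load 147.5 at a = 1.5: Pa²(3L − a)/(6EI) = 414.8/EI
  point load 41.5 at a = 0.38: Pa²(3L − a)/(6EI) = 8.609/EI
  δ_0 = 831/EI
Tip deflection under a unit load at C: L³/(3EI) = 9/EI.
Compatibility at C: δ_0 − R_C·δ_{CC} = 0, so R_C = 831/9 = 92.33 kN.
Moment equilibrium about A: M_A = Σ(load moments about A) − R_C·L = 418.1 − 92.33×3 = 141.2 kN·m.

M_A = 141.2 kN·m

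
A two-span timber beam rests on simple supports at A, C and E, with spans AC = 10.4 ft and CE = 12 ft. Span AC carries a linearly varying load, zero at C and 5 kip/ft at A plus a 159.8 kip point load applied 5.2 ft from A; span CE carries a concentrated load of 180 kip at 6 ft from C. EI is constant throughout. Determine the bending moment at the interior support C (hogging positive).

M_C = 376.3 kip·ft

Insert a hinge at C; M_C is the redundant, and each span becomes simply supported.
Rotations at C on the released spans (each span's end-slope, ×1/EI):
  span AC: triangular load, peak 5: 7w₀L³/(360EI) = 109.4/EI
  span AC: point load 159.8 at a = 5.2: Pab(L + a)/(6LEI) = 1080/EI
  span CE: point load 180 at a = 6: Pab(L + b)/(6LEI) = 1620/EI
  relative rotation θ_0 = (1190 + 1620)/EI = 2810/EI
A unit hogging moment at C produces rotation L₁/(3EI) + L₂/(3EI) = 7.467/EI.
Compatibility: M_C·(L₁+L₂)/(3EI) = θ_0, giving M_C = 376.3 kip·ft (hogging).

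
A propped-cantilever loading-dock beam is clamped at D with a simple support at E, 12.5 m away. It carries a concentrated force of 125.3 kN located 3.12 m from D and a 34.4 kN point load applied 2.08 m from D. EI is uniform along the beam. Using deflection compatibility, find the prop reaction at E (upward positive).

Release the roller at E. Primary structure: cantilever fixed at D.
Free-end deflection of the primary structure under the applied loading (downward +):
  point load 125.3 at a = 3.12: Pa²(3L − a)/(6EI) = 6989/EI
  point load 34.4 at a = 2.08: Pa²(3L − a)/(6EI) = 878.6/EI
  δ_0 = 7868/EI
Flexibility coefficient — unit upward force at E: δ_{EE} = L³/(3EI) = 651/EI.
Compatibility at E: δ_0 − R_E·δ_{EE} = 0, so R_E = 7868/651 = 12.08 kN.

R_E = 12.08 kN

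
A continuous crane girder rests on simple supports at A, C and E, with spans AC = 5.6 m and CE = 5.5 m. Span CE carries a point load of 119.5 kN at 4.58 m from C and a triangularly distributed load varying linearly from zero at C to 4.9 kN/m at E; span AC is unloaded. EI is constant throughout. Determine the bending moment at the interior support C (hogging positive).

M_C = 30.76 kN·m

Insert a hinge at C; M_C is the redundant, and each span becomes simply supported.
Discontinuity in slope at C on the released structure — sum the simple-span end rotations:
  span CE: point load 119.5 at a = 4.58: Pab(L + b)/(6LEI) = 97.96/EI
  span CE: triangular load, peak 4.9: 7w₀L³/(360EI) = 15.85/EI
  relative rotation θ_0 = (0 + 113.8)/EI = 113.8/EI
A unit hogging moment at C produces rotation L₁/(3EI) + L₂/(3EI) = 3.7/EI.
Slope continuity at C: θ_0 = M_C·3.7/EI, so M_C = 113.8/3.7 = 30.76 kN·m (hogging).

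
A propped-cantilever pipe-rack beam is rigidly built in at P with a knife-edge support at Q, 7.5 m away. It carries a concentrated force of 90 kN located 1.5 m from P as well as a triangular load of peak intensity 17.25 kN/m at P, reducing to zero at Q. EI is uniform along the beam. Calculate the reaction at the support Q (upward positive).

Release the roller at Q. Primary structure: cantilever fixed at P.
Deflection at Q on the released cantilever, summing each load's contribution:
  point load 90 at a = 1.5: Pa²(3L − a)/(6EI) = 708.8/EI
  triangular load, peak 17.25 at the fixed end: w₀L⁴/(30EI) = 1819/EI
  δ_0 = 2528/EI
Flexibility coefficient — unit upward force at Q: δ_{QQ} = L³/(3EI) = 140.6/EI.
The prop prevents deflection at Q: R_Q = δ_0/δ_{QQ} = 2528/140.6 = 17.98 kN.

R_Q = 17.98 kN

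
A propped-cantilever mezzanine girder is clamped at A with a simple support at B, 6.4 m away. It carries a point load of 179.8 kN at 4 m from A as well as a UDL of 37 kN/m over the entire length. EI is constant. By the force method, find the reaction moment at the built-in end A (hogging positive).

Remove the prop at B; the released (primary) structure is a cantilever built in at A.
Deflection at B on the released cantilever, summing each load's contribution:
  point load 179.8 at a = 4: Pa²(3L − a)/(6EI) = 7288/EI
  UDL 37: wL⁴/(8EI) = 7759/EI
  δ_0 = 15047/EI
Tip deflection under a unit load at B: L³/(3EI) = 87.38/EI.
Compatibility at B: δ_0 − R_B·δ_{BB} = 0, so R_B = 15047/87.38 = 172.2 kN.
Moment equilibrium about A: M_A = Σ(load moments about A) − R_B·L = 1477 − 172.2×6.4 = 374.9 kN·m.

M_A = 374.9 kN·m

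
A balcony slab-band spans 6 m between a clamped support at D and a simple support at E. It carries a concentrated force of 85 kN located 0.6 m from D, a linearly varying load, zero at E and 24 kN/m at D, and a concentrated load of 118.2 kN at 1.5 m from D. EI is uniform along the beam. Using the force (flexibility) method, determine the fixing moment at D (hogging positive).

M_D = 217.6 kN·m

Release the roller at E. Primary structure: cantilever fixed at D.
Primary-structure tip deflection at E by superposition:
  point load 85 at a = 0.6: Pa²(3L − a)/(6EI) = 88.74/EI
  triangular load, peak 24 at the fixed end: w₀L⁴/(30EI) = 1037/EI
  point load 118.2 at a = 1.5: Pa²(3L − a)/(6EI) = 731.4/EI
  δ_0 = 1857/EI
Tip deflection under a unit load at E: L³/(3EI) = 72/EI.
Compatibility at E: δ_0 − R_E·δ_{EE} = 0, so R_E = 1857/72 = 25.79 kN.
Moment equilibrium about D: M_D = Σ(load moments about D) − R_E·L = 372.3 − 25.79×6 = 217.6 kN·m.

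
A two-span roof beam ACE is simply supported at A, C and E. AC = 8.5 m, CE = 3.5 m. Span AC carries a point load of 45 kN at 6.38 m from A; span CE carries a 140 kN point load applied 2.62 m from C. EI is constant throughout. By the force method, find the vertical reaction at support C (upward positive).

Release continuity at C by inserting a hinge; the redundant is the internal moment M_C. The primary structure is two simply-supported spans AC and CE.
End slopes at the hinge C, treating each span as simply supported:
  span AC: point load 45 at a = 6.38: Pab(L + a)/(6LEI) = 177.6/EI
  span CE: point load 140 at a = 2.62: Pab(L + b)/(6LEI) = 67.32/EI
  relative rotation θ_0 = (177.6 + 67.32)/EI = 244.9/EI
A unit hogging moment at C produces rotation L₁/(3EI) + L₂/(3EI) = 4/EI.
Slope continuity at C: θ_0 = M_C·4/EI, so M_C = 244.9/4 = 61.23 kN·m (hogging).
Span AC, ΣM about A with M_C applied at C: R_C^{AC}·8.5 = 287.1 + 61.23, so R_C^{AC} = 40.98 kN and R_A = 45 − 40.98 = 4.02 kN.
Span CE, ΣM about E: R_C^{CE}·3.5 = 123.2 + 61.23, so R_C^{CE} = 52.69 kN and R_E = 140 − 52.69 = 87.31 kN.
R_C = 40.98 + 52.69 = 93.67 kN.

R_C = 93.67 kN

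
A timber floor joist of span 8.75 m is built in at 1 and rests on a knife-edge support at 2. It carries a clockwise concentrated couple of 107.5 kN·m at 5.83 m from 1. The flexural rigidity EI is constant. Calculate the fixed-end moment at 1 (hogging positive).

M_1 = -35.79 kN·m

Release the roller at 2. Primary structure: cantilever fixed at 1.
Primary-structure tip deflection at 2 by superposition:
  clockwise couple 107.5 at a = 5.83: M₀a(2L − a)/(2EI) = 3657/EI
Flexibility coefficient — unit upward force at 2: δ_{22} = L³/(3EI) = 223.3/EI.
The prop prevents deflection at 2: R_2 = δ_0/δ_{22} = 3657/223.3 = 16.38 kN.
Moment equilibrium about 1: M_1 = Σ(load moments about 1) − R_2·L = 107.5 − 16.38×8.75 = -35.79 kN·m.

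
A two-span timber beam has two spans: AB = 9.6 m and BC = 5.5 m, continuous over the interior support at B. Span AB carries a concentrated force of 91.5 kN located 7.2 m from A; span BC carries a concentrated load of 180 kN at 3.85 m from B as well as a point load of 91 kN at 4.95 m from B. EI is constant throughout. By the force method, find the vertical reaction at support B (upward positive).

R_B = 174.6 kN

Insert a hinge at B; M_B is the redundant, and each span becomes simply supported.
Rotations at B on the released spans (each span's end-slope, ×1/EI):
  span AB: point load 91.5 at a = 7.2: Pab(L + a)/(6LEI) = 461.2/EI
  span BC: point load 180 at a = 3.85: Pab(L + b)/(6LEI) = 247.7/EI
  span BC: point load 91 at a = 4.95: Pab(L + b)/(6LEI) = 45.42/EI
  relative rotation θ_0 = (461.2 + 293.2)/EI = 754.3/EI
A unit hogging moment at B produces rotation L₁/(3EI) + L₂/(3EI) = 5.033/EI.
Slope continuity at B: θ_0 = M_B·5.033/EI, so M_B = 754.3/5.033 = 149.9 kN·m (hogging).
Span AB, ΣM about A with M_B applied at B: R_B^{AB}·9.6 = 658.8 + 149.9, so R_B^{AB} = 84.24 kN and R_A = 91.5 − 84.24 = 7.264 kN.
Span BC, ΣM about C: R_B^{BC}·5.5 = 347.1 + 149.9, so R_B^{BC} = 90.35 kN and R_C = 271 − 90.35 = 180.7 kN.
R_B = 84.24 + 90.35 = 174.6 kN.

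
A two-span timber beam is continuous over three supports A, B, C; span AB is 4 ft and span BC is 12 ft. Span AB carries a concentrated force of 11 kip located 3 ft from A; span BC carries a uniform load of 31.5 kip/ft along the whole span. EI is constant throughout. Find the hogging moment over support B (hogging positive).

Take M_B as the redundant. Released structure: two simple spans AB and BC with a hinge at B.
Discontinuity in slope at B on the released structure — sum the simple-span end rotations:
  span AB: point load 11 at a = 3: Pab(L + a)/(6LEI) = 9.625/EI
  span BC: UDL 31.5: wL³/(24EI) = 2268/EI
  relative rotation θ_0 = (9.625 + 2268)/EI = 2278/EI
A unit hogging moment at B produces rotation L₁/(3EI) + L₂/(3EI) = 5.333/EI.
Slope continuity at B: θ_0 = M_B·5.333/EI, so M_B = 2278/5.333 = 427.1 kip·ft (hogging).

M_B = 427.1 kip·ft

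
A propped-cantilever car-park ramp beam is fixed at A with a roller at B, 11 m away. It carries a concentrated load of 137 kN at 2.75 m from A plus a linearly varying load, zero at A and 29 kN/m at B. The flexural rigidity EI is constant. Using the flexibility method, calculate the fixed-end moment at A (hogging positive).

M_A = 451.9 kN·m

Release the roller at B. Primary structure: cantilever fixed at A.
Downward deflection at the released point B due to the loads:
  point load 137 at a = 2.75: Pa²(3L − a)/(6EI) = 5223/EI
  triangular load, peak 29 at the free end: 11w₀L⁴/(120EI) = 38921/EI
  δ_0 = 44144/EI
Tip deflection under a unit load at B: L³/(3EI) = 443.7/EI.
The prop prevents deflection at B: R_B = δ_0/δ_{BB} = 44144/443.7 = 99.5 kN.
Moment equilibrium about A: M_A = Σ(load moments about A) − R_B·L = 1546 − 99.5×11 = 451.9 kN·m.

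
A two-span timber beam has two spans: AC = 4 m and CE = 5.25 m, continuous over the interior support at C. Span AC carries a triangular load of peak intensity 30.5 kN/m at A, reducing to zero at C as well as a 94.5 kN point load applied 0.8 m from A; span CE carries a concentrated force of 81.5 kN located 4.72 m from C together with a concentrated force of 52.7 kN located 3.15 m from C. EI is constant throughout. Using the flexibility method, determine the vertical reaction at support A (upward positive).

R_A = 99.64 kN

Take M_C as the redundant. Released structure: two simple spans AC and CE with a hinge at C.
End slopes at the hinge C, treating each span as simply supported:
  span AC: triangular load, peak 30.5: 7w₀L³/(360EI) = 37.96/EI
  span AC: point load 94.5 at a = 0.8: Pab(L + a)/(6LEI) = 48.38/EI
  span CE: point load 81.5 at a = 4.72: Pab(L + b)/(6LEI) = 37.41/EI
  span CE: point load 52.7 at a = 3.15: Pab(L + b)/(6LEI) = 81.34/EI
  relative rotation θ_0 = (86.34 + 118.8)/EI = 205.1/EI
A unit hogging moment at C produces rotation L₁/(3EI) + L₂/(3EI) = 3.083/EI.
Compatibility: M_C·(L₁+L₂)/(3EI) = θ_0, giving M_C = 66.52 kN·m (hogging).
Span AC, ΣM about A with M_C applied at C: R_C^{AC}·4 = 156.9 + 66.52, so R_C^{AC} = 55.86 kN and R_A = 155.5 − 55.86 = 99.64 kN.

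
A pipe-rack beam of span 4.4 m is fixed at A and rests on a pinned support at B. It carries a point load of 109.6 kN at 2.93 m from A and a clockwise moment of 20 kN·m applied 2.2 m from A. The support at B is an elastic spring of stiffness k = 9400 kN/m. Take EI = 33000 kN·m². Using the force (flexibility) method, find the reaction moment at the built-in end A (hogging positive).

Take the reaction at B as the redundant and release it; the primary structure is a cantilever fixed at A.
Primary-structure tip deflection at B by superposition:
  point load 109.6 at a = 2.93: Pa²(3L − a)/(6EI) = 1611/EI
  clockwise couple 20 at a = 2.2: M₀a(2L − a)/(2EI) = 145.2/EI
  δ_0 = 1756/EI
Tip deflection under a unit load at B: L³/(3EI) = 28.39/EI.
With EI = 33000 kN·m²: δ_0 = 0.053204 m and δ_{BB} = 0.00086 m/kN.
Compatibility — the spring shortens by R_B/k under the reaction it provides: δ_0 − R_B·δ_{BB} = R_B/k. With 1/k = 0.000106 m/kN, R_B = δ_0 / (δ_{BB} + 1/k) = 0.053204 / (0.00086 + 0.000106) = 55.03 kN.
Moment equilibrium about A: M_A = Σ(load moments about A) − R_B·L = 341.1 − 55.03×4.4 = 99 kN·m.

M_A = 99 kN·m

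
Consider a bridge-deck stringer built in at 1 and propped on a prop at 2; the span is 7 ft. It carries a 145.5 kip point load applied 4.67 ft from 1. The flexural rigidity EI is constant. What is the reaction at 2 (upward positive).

Release the roller at 2. Primary structure: cantilever fixed at 1.
Primary-structure tip deflection at 2 by superposition:
  point load 145.5 at a = 4.67: Pa²(3L − a)/(6EI) = 8636/EI
Tip deflection under a unit load at 2: L³/(3EI) = 114.3/EI.
The prop prevents deflection at 2: R_2 = δ_0/δ_{22} = 8636/114.3 = 75.54 kip.

R_2 = 75.54 kip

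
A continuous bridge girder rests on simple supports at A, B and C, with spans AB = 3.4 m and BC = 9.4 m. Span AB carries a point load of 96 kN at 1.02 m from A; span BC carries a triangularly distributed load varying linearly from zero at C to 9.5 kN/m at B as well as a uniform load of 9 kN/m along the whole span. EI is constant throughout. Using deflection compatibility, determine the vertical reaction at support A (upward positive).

R_A = 30.16 kN

Take M_B as the redundant. Released structure: two simple spans AB and BC with a hinge at B.
Discontinuity in slope at B on the released structure — sum the simple-span end rotations:
  span AB: point load 96 at a = 1.02: Pab(L + a)/(6LEI) = 50.49/EI
  span BC: triangular load, peak 9.5: w₀L³/(45EI) = 175.3/EI
  span BC: UDL 9: wL³/(24EI) = 311.5/EI
  relative rotation θ_0 = (50.49 + 486.8)/EI = 537.3/EI
A unit hogging moment at B produces rotation L₁/(3EI) + L₂/(3EI) = 4.267/EI.
Compatibility: M_B·(L₁+L₂)/(3EI) = θ_0, giving M_B = 125.9 kN·m (hogging).
Span AB, ΣM about A with M_B applied at B: R_B^{AB}·3.4 = 97.92 + 125.9, so R_B^{AB} = 65.84 kN and R_A = 96 − 65.84 = 30.16 kN.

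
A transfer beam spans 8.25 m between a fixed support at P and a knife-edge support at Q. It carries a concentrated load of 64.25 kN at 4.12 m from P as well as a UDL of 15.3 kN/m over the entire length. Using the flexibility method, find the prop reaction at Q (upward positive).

R_Q = 67.37 kN

Remove the prop at Q; the released (primary) structure is a cantilever built in at P.
Free-end deflection of the primary structure under the applied loading (downward +):
  point load 64.25 at a = 4.12: Pa²(3L − a)/(6EI) = 3750/EI
  UDL 15.3: wL⁴/(8EI) = 8860/EI
  δ_0 = 12610/EI
Tip deflection under a unit load at Q: L³/(3EI) = 187.2/EI.
Compatibility at Q: δ_0 − R_Q·δ_{QQ} = 0, so R_Q = 12610/187.2 = 67.37 kN.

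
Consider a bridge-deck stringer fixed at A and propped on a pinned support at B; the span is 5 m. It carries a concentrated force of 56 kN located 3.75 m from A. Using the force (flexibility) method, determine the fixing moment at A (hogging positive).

M_A = 32.81 kN·m

Release the roller at B. Primary structure: cantilever fixed at A.
Downward deflection at the released point B due to the loads:
  point load 56 at a = 3.75: Pa²(3L − a)/(6EI) = 1477/EI
Flexibility coefficient — unit upward force at B: δ_{BB} = L³/(3EI) = 41.67/EI.
Compatibility at B: δ_0 − R_B·δ_{BB} = 0, so R_B = 1477/41.67 = 35.44 kN.
Moment equilibrium about A: M_A = Σ(load moments about A) − R_B·L = 210 − 35.44×5 = 32.81 kN·m.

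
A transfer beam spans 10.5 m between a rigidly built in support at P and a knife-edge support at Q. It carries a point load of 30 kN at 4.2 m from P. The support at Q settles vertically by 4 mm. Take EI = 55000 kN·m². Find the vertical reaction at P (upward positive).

R_P = 24.33 kN

Remove the prop at Q; the released (primary) structure is a cantilever built in at P.
Downward deflection at the released point Q due to the loads:
  point load 30 at a = 4.2: Pa²(3L − a)/(6EI) = 2408/EI
Flexibility coefficient — unit upward force at Q: δ_{QQ} = L³/(3EI) = 385.9/EI.
With EI = 55000 kN·m²: δ_0 = 0.043779 m and δ_{QQ} = 0.007016 m/kN.
Compatibility — the beam at Q must follow the support down by 0.004 m: δ_0 − R_Q·δ_{QQ} = 0.004, so R_Q = (0.043779 − 0.004)/0.007016 = 5.67 kN.
Vertical equilibrium: R_P = ΣP − R_Q = 30 − 5.67 = 24.33 kN.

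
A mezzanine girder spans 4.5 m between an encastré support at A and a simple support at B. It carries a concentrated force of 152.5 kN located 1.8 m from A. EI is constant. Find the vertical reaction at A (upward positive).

R_A = 120.8 kN

Release the roller at B. Primary structure: cantilever fixed at A.
Downward deflection at the released point B due to the loads:
  point load 152.5 at a = 1.8: Pa²(3L − a)/(6EI) = 963.5/EI
Flexibility coefficient — unit upward force at B: δ_{BB} = L³/(3EI) = 30.38/EI.
The prop prevents deflection at B: R_B = δ_0/δ_{BB} = 963.5/30.38 = 31.72 kN.
Vertical equilibrium: R_A = ΣP − R_B = 152.5 − 31.72 = 120.8 kN.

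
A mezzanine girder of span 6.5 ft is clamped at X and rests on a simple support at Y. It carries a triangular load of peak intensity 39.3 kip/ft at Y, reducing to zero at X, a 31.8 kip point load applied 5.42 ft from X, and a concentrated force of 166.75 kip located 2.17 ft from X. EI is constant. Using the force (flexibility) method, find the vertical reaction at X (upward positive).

R_X = 207.3 kip

Release the roller at Y. Primary structure: cantilever fixed at X.
Free-end deflection of the primary structure under the applied loading (downward +):
  triangular load, peak 39.3 at the free end: 11w₀L⁴/(120EI) = 6431/EI
  point load 31.8 at a = 5.42: Pa²(3L − a)/(6EI) = 2192/EI
  point load 166.75 at a = 2.17: Pa²(3L − a)/(6EI) = 2268/EI
  δ_0 = 10891/EI
Tip deflection under a unit load at Y: L³/(3EI) = 91.54/EI.
The prop prevents deflection at Y: R_Y = δ_0/δ_{YY} = 10891/91.54 = 119 kip.
Vertical equilibrium: R_X = ΣP − R_Y = 326.3 − 119 = 207.3 kip.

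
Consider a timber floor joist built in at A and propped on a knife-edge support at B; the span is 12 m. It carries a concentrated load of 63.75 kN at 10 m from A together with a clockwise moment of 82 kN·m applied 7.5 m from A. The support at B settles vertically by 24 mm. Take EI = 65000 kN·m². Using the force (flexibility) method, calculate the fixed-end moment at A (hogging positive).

Remove the prop at B; the released (primary) structure is a cantilever built in at A.
Deflection at B on the released cantilever, summing each load's contribution:
  point load 63.75 at a = 10: Pa²(3L − a)/(6EI) = 27625/EI
  clockwise couple 82 at a = 7.5: M₀a(2L − a)/(2EI) = 5074/EI
  δ_0 = 32699/EI
Flexibility coefficient — unit upward force at B: δ_{BB} = L³/(3EI) = 576/EI.
With EI = 65000 kN·m²: δ_0 = 0.50306 m and δ_{BB} = 0.008862 m/kN.
Compatibility — the beam at B must follow the support down by 0.024 m: δ_0 − R_B·δ_{BB} = 0.024, so R_B = (0.50306 − 0.024)/0.008862 = 54.06 kN.
Moment equilibrium about A: M_A = Σ(load moments about A) − R_B·L = 719.5 − 54.06×12 = 70.78 kN·m.

M_A = 70.78 kN·m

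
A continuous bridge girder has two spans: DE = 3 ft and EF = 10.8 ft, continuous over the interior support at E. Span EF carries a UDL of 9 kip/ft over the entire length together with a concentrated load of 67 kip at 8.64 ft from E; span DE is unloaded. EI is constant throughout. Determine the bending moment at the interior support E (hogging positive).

Take M_E as the redundant. Released structure: two simple spans DE and EF with a hinge at E.
Rotations at E on the released spans (each span's end-slope, ×1/EI):
  span EF: UDL 9: wL³/(24EI) = 472.4/EI
  span EF: point load 67 at a = 8.64: Pab(L + b)/(6LEI) = 250.1/EI
  relative rotation θ_0 = (0 + 722.5)/EI = 722.5/EI
A unit hogging moment at E produces rotation L₁/(3EI) + L₂/(3EI) = 4.6/EI.
Compatibility: M_E·(L₁+L₂)/(3EI) = θ_0, giving M_E = 157.1 kip·ft (hogging).

M_E = 157.1 kip·ft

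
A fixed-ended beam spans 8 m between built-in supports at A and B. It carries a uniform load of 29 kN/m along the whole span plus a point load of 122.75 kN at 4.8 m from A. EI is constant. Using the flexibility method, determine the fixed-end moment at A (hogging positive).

Take the two fixed-end moments M_A, M_B as redundants; the released structure is the simple span AB.
Simple-span end rotations at A and B under the given loads:
  at A: UDL 29: wL³/(24EI) = 618.7/EI
  at B: UDL 29: wL³/(24EI) = 618.7/EI
  at A: point load 122.75 at a = 4.8: Pab(L + b)/(6LEI) = 439.9/EI
  at B: point load 122.75 at a = 4.8: Pab(L + a)/(6LEI) = 502.8/EI
  θ_A0 = 1059/EI,  θ_B0 = 1121/EI
Flexibility coefficients: a unit moment at one end gives L/(3EI) there and L/(6EI) at the far end, so f₁₁ = f₂₂ = 2.667/EI and f₁₂ = f₂₁ = 1.333/EI.
Compatibility — zero rotation at each built-in end:
  2.667 M_A + 1.333 M_B = 1059
  1.333 M_A + 2.667 M_B = 1121
Solving the pair gives M_A = 248.9 kN·m and M_B = 296.1 kN·m (hogging).

M_A = 248.9 kN·m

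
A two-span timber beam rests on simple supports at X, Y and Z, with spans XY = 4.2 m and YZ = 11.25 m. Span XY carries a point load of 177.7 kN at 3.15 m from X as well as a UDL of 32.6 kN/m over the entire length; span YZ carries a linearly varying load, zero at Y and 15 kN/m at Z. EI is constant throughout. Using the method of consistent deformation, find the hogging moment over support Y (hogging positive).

M_Y = 133.5 kN·m

Take M_Y as the redundant. Released structure: two simple spans XY and YZ with a hinge at Y.
Discontinuity in slope at Y on the released structure — sum the simple-span end rotations:
  span XY: point load 177.7 at a = 3.15: Pab(L + a)/(6LEI) = 171.4/EI
  span XY: UDL 32.6: wL³/(24EI) = 100.6/EI
  span YZ: triangular load, peak 15: 7w₀L³/(360EI) = 415.3/EI
  relative rotation θ_0 = (272.1 + 415.3)/EI = 687.3/EI
A unit hogging moment at Y produces rotation L₁/(3EI) + L₂/(3EI) = 5.15/EI.
Compatibility: M_Y·(L₁+L₂)/(3EI) = θ_0, giving M_Y = 133.5 kN·m (hogging).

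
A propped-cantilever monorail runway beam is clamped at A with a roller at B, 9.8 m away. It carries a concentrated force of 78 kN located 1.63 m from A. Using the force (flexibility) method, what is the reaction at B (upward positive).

Take the reaction at B as the redundant and release it; the primary structure is a cantilever fixed at A.
Free-end deflection of the primary structure under the applied loading (downward +):
  point load 78 at a = 1.63: Pa²(3L − a)/(6EI) = 959.2/EI
Flexibility coefficient — unit upward force at B: δ_{BB} = L³/(3EI) = 313.7/EI.
The prop prevents deflection at B: R_B = δ_0/δ_{BB} = 959.2/313.7 = 3.057 kN.

R_B = 3.057 kN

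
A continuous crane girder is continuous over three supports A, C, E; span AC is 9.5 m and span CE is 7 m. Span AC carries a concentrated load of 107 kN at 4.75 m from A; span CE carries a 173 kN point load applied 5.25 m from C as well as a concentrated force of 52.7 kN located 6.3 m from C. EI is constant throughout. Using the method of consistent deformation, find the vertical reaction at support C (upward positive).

Insert a hinge at C; M_C is the redundant, and each span becomes simply supported.
End slopes at the hinge C, treating each span as simply supported:
  span AC: point load 107 at a = 4.75: Pab(L + a)/(6LEI) = 603.5/EI
  span CE: point load 173 at a = 5.25: Pab(L + b)/(6LEI) = 331.1/EI
  span CE: point load 52.7 at a = 6.3: Pab(L + b)/(6LEI) = 42.61/EI
  relative rotation θ_0 = (603.5 + 373.7)/EI = 977.3/EI
A unit hogging moment at C produces rotation L₁/(3EI) + L₂/(3EI) = 5.5/EI.
Slope continuity at C: θ_0 = M_C·5.5/EI, so M_C = 977.3/5.5 = 177.7 kN·m (hogging).
Span AC, ΣM about A with M_C applied at C: R_C^{AC}·9.5 = 508.2 + 177.7, so R_C^{AC} = 72.2 kN and R_A = 107 − 72.2 = 34.8 kN.
Span CE, ΣM about E: R_C^{CE}·7 = 339.6 + 177.7, so R_C^{CE} = 73.9 kN and R_E = 225.7 − 73.9 = 151.8 kN.
R_C = 72.2 + 73.9 = 146.1 kN.

R_C = 146.1 kN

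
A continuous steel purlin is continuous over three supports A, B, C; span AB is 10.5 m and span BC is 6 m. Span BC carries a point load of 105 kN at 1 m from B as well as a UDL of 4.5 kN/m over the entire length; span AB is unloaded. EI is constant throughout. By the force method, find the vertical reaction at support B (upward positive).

Release continuity at B by inserting a hinge; the redundant is the internal moment M_B. The primary structure is two simply-supported spans AB and BC.
End slopes at the hinge B, treating each span as simply supported:
  span BC: point load 105 at a = 1: Pab(L + b)/(6LEI) = 160.4/EI
  span BC: UDL 4.5: wL³/(24EI) = 40.5/EI
  relative rotation θ_0 = (0 + 200.9)/EI = 200.9/EI
A unit hogging moment at B produces rotation L₁/(3EI) + L₂/(3EI) = 5.5/EI.
Compatibility: M_B·(L₁+L₂)/(3EI) = θ_0, giving M_B = 36.53 kN·m (hogging).
Span AB, ΣM about A with M_B applied at B: R_B^{AB}·10.5 = 0 + 36.53, so R_B^{AB} = 3.479 kN and R_A = 0 − 3.479 = -3.479 kN.
Span BC, ΣM about C: R_B^{BC}·6 = 606 + 36.53, so R_B^{BC} = 107.1 kN and R_C = 132 − 107.1 = 24.91 kN.
R_B = 3.479 + 107.1 = 110.6 kN.

R_B = 110.6 kN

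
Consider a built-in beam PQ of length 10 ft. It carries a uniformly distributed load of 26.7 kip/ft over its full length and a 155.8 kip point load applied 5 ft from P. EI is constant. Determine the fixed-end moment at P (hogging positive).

Release both end moments; the primary structure is a simply-supported span PQ with redundants M_P and M_Q.
On the primary (simply-supported) span, the end slopes from the loading are:
  at P: UDL 26.7: wL³/(24EI) = 1112/EI
  at Q: UDL 26.7: wL³/(24EI) = 1112/EI
  at P: point load 155.8 at a = 5: Pab(L + b)/(6LEI) = 973.8/EI
  at Q: point load 155.8 at a = 5: Pab(L + a)/(6LEI) = 973.8/EI
  θ_P0 = 2086/EI,  θ_Q0 = 2086/EI
Flexibility coefficients: a unit moment at one end gives L/(3EI) there and L/(6EI) at the far end, so f₁₁ = f₂₂ = 3.333/EI and f₁₂ = f₂₁ = 1.667/EI.
Compatibility — zero rotation at each built-in end:
  3.333 M_P + 1.667 M_Q = 2086
  1.667 M_P + 3.333 M_Q = 2086
Solving the pair gives M_P = 417.2 kip·ft and M_Q = 417.2 kip·ft (hogging).

M_P = 417.2 kip·ft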